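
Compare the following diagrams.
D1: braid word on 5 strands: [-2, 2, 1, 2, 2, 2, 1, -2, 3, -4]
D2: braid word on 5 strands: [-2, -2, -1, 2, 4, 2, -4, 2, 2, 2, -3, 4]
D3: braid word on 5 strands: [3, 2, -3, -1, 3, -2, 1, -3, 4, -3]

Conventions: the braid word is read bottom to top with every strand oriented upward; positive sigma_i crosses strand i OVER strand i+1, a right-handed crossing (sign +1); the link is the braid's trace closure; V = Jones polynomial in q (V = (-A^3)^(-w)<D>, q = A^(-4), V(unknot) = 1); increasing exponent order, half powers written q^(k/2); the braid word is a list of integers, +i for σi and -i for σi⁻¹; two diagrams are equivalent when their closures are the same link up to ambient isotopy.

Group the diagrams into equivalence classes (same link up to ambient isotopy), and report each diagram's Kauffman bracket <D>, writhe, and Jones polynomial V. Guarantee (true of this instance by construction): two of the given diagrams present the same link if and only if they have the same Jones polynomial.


classes: {D1} | {D2} | {D3}
V(D1) = q - q^2 + 2q^3 - q^4 + q^5 - q^6  [10 crossings, <D> = -A^-12 + A^-8 - A^-4 + 2 - A^4 + A^8, w = +4]
D2 (bracket -A^-10 + A^-6 + A^2; 12 crossings at w = +2): V = q + q^3 - q^4
D3 (bracket 1; 10 crossings at w = 0): V = 1
note: 3 values of V(q) split the 3 diagrams


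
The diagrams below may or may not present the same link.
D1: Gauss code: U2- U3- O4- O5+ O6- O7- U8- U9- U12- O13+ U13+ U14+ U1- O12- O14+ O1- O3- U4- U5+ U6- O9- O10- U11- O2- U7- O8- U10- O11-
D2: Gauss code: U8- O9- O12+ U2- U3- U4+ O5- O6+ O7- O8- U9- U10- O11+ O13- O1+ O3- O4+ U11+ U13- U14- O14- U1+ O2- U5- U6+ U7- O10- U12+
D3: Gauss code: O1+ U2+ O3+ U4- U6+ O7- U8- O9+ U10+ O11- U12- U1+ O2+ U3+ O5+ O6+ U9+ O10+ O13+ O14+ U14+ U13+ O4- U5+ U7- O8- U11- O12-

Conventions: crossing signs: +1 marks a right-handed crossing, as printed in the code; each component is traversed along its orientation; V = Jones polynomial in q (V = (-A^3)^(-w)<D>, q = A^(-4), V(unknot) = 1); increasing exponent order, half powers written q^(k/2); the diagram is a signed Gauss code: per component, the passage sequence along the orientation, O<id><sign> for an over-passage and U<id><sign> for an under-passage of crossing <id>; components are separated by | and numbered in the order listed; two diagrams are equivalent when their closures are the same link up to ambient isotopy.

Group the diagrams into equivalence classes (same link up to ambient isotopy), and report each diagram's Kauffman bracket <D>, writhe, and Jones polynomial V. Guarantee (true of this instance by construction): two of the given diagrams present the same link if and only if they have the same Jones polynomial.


grouping into links: {D1} | {D2} | {D3}
V(D1) = -q^-8 + q^-5 + q^-3  (w -8, c 14, <D> = A^-12 + A^-4 - A^8)
D2 (bracket A^-8 - A^-4 + 2 - A^4 + A^8 - A^12; 14 crossings at w = -4): V = -q^-6 + q^-5 - q^-4 + 2q^-3 - q^-2 + q^-1
D3 (bracket -A^-8 + A^-4 - 1 + 2A^4 - A^8 + 2A^12 - A^16; 14 crossings at w = +4): V = -q^-1 + 2 - q + 2q^2 - q^3 + q^4 - q^5
why: 3 classes among 3 diagrams; unequal V(q) rules out equality


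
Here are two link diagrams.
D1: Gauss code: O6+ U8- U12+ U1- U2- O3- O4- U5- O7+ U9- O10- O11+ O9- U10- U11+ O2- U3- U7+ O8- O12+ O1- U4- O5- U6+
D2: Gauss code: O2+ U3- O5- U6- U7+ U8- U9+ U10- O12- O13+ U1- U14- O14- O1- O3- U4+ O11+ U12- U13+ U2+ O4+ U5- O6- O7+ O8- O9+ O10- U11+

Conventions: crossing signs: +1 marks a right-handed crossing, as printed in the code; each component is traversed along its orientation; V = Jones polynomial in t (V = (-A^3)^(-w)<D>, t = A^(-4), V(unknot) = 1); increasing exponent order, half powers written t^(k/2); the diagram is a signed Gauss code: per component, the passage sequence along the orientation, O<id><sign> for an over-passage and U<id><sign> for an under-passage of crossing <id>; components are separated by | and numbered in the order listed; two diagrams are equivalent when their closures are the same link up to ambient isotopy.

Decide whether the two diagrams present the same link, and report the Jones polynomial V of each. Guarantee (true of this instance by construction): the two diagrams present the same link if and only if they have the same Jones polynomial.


same link: no
V(D1) = -t^-6 + t^-5 - t^-4 + 2t^-3 - t^-2 + t^-1  [12 crossings, <D> = A^-8 - A^-4 + 2 - A^4 + A^8 - A^12, w = -4]
V(D2) = -t^-3 + 2t^-2 - 2t^-1 + 3 - 2t + 2t^2 - t^3  [14 crossings, <D> = -A^-18 + 2A^-14 - 2A^-10 + 3A^-6 - 2A^-2 + 2A^2 - A^6, w = -2]
insight: V(t) takes 2 values over 2 diagrams, fixing the grouping


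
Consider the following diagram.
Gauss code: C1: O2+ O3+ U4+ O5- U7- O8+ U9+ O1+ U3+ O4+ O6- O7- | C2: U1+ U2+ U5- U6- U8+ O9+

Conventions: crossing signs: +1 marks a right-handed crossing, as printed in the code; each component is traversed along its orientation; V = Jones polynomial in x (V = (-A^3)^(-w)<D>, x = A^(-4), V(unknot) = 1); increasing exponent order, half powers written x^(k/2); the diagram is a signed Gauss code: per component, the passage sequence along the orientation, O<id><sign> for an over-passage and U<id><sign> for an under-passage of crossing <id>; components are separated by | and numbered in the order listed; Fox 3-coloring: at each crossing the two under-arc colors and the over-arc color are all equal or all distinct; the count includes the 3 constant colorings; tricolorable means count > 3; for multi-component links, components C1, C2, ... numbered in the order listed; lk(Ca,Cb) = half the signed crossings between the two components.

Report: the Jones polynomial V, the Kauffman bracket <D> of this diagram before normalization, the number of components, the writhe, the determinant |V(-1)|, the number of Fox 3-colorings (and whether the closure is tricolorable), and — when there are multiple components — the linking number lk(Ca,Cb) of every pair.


V = -x^(1/2) - x^(5/2)
<D> = A^-1 + A^7 (w = +3)
2 components over 9 crossings, w = +3
lk(C1,C2): +1
3 Fox colorings among 3^9, |V(-1)| = 2: not tricolorable
why: |V(-1)| = 2: so not tricolorable, since 3 does not divide 2


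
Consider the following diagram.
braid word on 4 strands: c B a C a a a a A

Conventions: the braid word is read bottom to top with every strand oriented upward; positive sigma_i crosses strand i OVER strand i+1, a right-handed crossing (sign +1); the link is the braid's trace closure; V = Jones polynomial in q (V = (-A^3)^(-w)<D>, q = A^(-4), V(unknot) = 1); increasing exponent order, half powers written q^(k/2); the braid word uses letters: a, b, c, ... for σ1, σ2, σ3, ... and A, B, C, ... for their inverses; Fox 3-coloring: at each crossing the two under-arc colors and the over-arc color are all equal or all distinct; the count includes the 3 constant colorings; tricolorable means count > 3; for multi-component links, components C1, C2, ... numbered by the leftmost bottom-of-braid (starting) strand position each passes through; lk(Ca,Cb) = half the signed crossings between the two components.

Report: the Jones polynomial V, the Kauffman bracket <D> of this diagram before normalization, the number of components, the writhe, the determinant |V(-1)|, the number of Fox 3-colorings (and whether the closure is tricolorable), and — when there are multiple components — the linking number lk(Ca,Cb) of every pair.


V(q) = q + q^2 + q^3 + q^6
bracket: -A^-15 - A^-3 - A - A^5, w = +3
3 components, writhe +3, over 9 crossings
lk(C1,C2) = +2
linking number lk(C1,C3) = 0
lk(C2,C3): 0
det 0, colorings 9 of 3^10 — tricolorable
observation: the span of V is 5, within the link bound 9 + 3 - 1


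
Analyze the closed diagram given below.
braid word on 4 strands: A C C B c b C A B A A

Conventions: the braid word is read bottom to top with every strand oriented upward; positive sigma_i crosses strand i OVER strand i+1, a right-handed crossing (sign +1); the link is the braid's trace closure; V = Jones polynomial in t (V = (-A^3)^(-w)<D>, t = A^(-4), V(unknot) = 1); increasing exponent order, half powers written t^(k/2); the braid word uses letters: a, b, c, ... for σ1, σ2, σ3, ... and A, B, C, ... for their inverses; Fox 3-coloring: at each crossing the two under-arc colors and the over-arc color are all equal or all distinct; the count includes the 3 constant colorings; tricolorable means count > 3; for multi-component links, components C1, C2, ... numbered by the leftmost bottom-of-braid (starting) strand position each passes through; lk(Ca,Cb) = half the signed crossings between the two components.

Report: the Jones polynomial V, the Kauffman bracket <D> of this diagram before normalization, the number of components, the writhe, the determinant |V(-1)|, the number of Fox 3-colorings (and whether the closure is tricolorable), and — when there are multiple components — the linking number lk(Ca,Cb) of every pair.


Jones polynomial: V(t) = -t^-9 + 2t^-8 - 3t^-7 + 3t^-6 - 3t^-5 + 3t^-4 - t^-3 + t^-2
<D> = -A^-13 + A^-9 - 3A^-5 + 3A^-1 - 3A^3 + 3A^7 - 2A^11 + A^15; writhe -7
components 1, writhe -7 (11 crossings)
3-colorings: 3 of 3^11, det 17 — not tricolorable
note: w = -7 shifts under R1 moves; the (-A^3)^(7) factor cancels that in V


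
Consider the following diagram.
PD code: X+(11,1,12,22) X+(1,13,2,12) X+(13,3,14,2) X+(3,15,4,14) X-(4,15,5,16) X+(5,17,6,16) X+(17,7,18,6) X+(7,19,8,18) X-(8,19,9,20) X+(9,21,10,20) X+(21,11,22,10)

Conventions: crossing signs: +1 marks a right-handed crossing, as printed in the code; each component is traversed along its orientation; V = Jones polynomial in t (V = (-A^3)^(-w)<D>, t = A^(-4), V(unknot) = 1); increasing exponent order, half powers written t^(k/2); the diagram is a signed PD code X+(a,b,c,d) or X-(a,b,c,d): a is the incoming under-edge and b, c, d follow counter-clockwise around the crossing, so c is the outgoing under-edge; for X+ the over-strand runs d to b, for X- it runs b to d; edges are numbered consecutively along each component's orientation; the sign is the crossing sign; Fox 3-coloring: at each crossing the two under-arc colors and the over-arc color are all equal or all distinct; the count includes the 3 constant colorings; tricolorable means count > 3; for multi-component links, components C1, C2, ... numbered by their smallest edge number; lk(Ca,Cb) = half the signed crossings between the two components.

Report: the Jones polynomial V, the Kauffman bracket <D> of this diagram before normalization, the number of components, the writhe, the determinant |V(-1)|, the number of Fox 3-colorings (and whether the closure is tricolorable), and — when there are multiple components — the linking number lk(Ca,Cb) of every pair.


V(t) = t^3 + t^5 - t^6 + t^7 - t^8 + t^9 - t^10
bracket: A^-19 - A^-15 + A^-11 - A^-7 + A^-3 - A - A^9, w = +7
1 component, writhe +7, over 11 crossings
det 7, colorings 3 of 3^11 — not tricolorable
observation: |V(-1)| = 7: so not tricolorable, since 3 does not divide 7


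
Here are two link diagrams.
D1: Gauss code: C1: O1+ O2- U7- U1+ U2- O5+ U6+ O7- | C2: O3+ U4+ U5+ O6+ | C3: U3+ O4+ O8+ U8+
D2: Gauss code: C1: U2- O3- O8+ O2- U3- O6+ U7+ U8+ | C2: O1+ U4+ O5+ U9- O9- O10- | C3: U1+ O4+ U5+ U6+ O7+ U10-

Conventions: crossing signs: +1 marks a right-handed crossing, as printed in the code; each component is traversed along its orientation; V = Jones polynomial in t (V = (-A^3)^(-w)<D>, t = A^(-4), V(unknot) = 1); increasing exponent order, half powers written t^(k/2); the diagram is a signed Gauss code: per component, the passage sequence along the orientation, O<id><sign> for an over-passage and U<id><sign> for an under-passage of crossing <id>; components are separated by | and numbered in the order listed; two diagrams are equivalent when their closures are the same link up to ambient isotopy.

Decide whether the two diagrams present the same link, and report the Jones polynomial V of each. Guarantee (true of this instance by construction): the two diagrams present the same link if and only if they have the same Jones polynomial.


same link: yes
V(D1) = t + 2t^3 + t^5  [8 crossings, <D> = A^-8 + 2 + A^8, w = +4]
V(D2) = t + 2t^3 + t^5  [10 crossings, <D> = A^-14 + 2A^-6 + A^2, w = +2]
insight: Reidemeister moves carry D1 (8 crossings) to D2 (10)


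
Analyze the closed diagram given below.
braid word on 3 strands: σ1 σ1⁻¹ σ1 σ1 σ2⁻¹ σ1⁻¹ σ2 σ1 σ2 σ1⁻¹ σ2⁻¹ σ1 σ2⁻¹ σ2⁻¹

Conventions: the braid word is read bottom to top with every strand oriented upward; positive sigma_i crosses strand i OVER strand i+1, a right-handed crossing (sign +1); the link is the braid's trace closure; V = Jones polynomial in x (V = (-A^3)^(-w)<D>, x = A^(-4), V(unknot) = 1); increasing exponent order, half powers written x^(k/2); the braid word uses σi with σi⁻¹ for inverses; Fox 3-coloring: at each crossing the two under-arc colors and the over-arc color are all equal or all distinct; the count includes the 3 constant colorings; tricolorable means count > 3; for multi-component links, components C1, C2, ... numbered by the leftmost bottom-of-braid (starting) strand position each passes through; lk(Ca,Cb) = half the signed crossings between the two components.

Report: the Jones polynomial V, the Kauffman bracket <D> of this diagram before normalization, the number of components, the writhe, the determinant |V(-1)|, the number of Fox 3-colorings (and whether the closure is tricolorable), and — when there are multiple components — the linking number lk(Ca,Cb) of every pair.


Jones polynomial: V(x) = -x^-3 + 2x^-2 - 2x^-1 + 3 - 2x + 2x^2 - x^3
<D> = -A^-12 + 2A^-8 - 2A^-4 + 3 - 2A^4 + 2A^8 - A^12; writhe 0
components 1, writhe 0 (14 crossings)
3-colorings: 3 of 3^14, det 13 — not tricolorable
note: inverse pairs cancel, leaving σ1 σ1 σ2⁻¹ σ1⁻¹ σ2 σ1 σ2 σ1⁻¹ σ2⁻¹ σ1 σ2⁻¹ σ2⁻¹


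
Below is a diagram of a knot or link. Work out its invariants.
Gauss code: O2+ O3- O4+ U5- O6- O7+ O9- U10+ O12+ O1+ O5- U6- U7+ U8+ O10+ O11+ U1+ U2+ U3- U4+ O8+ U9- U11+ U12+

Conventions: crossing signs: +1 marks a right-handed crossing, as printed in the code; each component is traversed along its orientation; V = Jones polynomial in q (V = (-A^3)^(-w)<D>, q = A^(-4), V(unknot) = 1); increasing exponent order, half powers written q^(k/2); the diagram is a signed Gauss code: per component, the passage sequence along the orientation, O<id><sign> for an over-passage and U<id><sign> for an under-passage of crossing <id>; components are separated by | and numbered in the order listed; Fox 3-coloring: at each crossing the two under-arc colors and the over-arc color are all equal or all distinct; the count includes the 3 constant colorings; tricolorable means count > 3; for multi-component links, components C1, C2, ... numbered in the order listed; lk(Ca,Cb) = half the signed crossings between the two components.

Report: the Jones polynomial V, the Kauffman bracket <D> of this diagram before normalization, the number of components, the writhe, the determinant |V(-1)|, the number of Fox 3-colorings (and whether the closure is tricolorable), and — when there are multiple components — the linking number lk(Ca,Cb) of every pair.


V(q) = q - q^2 + 2q^3 - q^4 + q^5 - q^6
bracket: -A^-12 + A^-8 - A^-4 + 2 - A^4 + A^8, w = +4
1 component, writhe +4, over 12 crossings
det 7, colorings 3 of 3^12 — not tricolorable
observation: w = +4 shifts under R1 moves; the (-A^3)^(-4) factor cancels that in V


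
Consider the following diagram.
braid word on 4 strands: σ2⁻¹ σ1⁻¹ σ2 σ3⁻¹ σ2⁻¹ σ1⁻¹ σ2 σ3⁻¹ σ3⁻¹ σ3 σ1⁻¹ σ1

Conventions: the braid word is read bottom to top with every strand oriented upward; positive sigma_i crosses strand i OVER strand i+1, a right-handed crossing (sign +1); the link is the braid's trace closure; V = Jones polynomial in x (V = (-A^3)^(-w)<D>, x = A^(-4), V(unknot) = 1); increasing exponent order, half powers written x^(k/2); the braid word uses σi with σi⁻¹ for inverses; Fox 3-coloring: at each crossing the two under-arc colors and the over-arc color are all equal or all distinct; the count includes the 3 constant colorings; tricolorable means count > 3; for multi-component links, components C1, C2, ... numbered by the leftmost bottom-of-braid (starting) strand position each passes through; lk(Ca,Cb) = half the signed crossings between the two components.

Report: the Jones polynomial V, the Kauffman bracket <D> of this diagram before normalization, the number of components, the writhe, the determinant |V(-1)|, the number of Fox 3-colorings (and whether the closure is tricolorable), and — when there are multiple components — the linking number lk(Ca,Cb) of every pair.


V(x) = x^(-9/2) - x^(-5/2) - x^(-3/2) - x^(-1/2)
bracket: -A^-10 - A^-6 - A^-2 + A^6, w = -4
2 components, writhe -4, over 12 crossings
lk(C1,C2) = 0
det 0, colorings 27 of 3^12 — tricolorable
observation: |V(-1)| = 0: so tricolorable, since 3 divides 0


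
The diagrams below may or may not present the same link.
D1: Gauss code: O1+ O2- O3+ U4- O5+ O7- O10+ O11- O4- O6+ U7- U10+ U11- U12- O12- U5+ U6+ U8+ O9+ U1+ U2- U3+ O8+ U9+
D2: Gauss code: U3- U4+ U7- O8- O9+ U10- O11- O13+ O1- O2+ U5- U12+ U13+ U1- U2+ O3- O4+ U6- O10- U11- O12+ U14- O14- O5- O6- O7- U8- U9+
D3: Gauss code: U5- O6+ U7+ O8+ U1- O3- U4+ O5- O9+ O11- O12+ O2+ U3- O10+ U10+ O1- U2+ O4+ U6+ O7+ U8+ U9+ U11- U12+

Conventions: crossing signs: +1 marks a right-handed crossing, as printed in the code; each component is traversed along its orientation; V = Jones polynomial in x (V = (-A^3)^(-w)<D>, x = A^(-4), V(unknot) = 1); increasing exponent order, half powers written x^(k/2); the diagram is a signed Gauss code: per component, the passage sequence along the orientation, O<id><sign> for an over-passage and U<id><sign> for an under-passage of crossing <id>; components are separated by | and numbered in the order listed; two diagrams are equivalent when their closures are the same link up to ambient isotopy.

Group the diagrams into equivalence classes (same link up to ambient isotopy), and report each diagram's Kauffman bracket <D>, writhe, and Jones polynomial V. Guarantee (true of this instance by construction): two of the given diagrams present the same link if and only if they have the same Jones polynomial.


equivalence classes: {D1} | {D2} | {D3}
D1 (bracket -A^-10 + A^-6 + A^2; 12 crossings at w = +2): V = x + x^3 - x^4
V(D2) = -x^-4 + x^-3 + x^-1  (w -4, c 14, <D> = A^-8 + 1 - A^4)
V(D3) = x^-1 - 1 + 2x - 3x^2 + 3x^3 - 2x^4 + 2x^5 - x^6  (w +4, c 12, <D> = -A^-12 + 2A^-8 - 2A^-4 + 3 - 3A^4 + 2A^8 - A^12 + A^16)
observation: 3 values of V(x) split the 3 diagrams


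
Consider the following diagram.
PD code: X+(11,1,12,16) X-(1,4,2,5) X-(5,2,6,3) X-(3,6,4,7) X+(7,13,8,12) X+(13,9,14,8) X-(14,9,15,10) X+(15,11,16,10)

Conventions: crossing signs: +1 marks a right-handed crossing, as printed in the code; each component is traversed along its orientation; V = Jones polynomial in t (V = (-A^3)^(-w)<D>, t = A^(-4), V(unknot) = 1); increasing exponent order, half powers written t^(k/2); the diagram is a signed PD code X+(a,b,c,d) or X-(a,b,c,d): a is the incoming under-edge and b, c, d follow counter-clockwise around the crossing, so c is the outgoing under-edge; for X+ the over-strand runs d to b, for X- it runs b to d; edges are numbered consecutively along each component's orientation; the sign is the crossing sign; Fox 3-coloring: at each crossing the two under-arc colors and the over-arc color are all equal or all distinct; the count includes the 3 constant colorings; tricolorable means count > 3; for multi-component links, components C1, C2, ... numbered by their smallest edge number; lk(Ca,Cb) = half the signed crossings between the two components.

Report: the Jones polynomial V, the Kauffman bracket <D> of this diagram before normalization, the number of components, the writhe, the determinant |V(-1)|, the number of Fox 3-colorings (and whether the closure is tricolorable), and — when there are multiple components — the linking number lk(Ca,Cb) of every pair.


Jones polynomial: V(t) = -t^-3 + t^-2 - t^-1 + 3 - t + t^2 - t^3
<D> = -A^-12 + A^-8 - A^-4 + 3 - A^4 + A^8 - A^12; writhe 0
components 1, writhe 0 (8 crossings)
3-colorings: 27 of 3^8, det 9 — tricolorable
note: w = 0 shifts under R1 moves; the (-A^3)^(0) factor cancels that in V


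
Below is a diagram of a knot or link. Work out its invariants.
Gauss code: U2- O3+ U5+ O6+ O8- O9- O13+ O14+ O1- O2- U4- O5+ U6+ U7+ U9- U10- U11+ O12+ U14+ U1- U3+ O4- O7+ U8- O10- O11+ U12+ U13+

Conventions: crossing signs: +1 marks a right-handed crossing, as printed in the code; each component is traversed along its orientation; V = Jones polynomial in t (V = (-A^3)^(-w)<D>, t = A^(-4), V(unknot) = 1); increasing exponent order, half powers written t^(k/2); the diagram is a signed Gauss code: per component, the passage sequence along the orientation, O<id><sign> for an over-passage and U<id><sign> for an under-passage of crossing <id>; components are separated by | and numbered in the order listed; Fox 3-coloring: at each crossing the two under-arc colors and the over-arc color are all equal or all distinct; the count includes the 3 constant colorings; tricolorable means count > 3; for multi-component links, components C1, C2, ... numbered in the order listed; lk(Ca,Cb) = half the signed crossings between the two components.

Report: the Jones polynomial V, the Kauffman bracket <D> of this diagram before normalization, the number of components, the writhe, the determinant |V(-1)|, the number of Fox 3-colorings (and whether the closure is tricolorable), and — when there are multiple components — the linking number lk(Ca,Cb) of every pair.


V = t^-1 - 1 + 2t - 2t^2 + 2t^3 - 2t^4 + t^5
<D> = A^-14 - 2A^-10 + 2A^-6 - 2A^-2 + 2A^2 - A^6 + A^10 (w = +2)
1 component over 14 crossings, w = +2
3 Fox colorings among 3^14, |V(-1)| = 11: not tricolorable
why: |V(-1)| = 11: so not tricolorable, since 3 does not divide 11


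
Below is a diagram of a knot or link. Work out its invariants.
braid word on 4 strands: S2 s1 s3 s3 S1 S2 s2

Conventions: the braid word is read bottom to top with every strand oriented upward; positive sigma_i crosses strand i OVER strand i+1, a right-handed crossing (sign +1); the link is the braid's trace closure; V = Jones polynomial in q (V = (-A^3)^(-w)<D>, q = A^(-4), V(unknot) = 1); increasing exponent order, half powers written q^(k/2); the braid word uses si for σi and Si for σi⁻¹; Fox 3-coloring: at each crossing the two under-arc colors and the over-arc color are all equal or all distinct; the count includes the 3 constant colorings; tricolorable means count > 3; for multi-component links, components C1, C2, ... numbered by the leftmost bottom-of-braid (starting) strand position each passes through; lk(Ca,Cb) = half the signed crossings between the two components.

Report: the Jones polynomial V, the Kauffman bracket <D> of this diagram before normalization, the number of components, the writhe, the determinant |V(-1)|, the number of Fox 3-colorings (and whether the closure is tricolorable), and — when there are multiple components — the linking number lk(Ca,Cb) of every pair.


V = 1 + q + q^2 + q^3
<D> = -A^-9 - A^-5 - A^-1 - A^3 (w = +1)
3 components over 7 crossings, w = +1
lk(C1,C2): 0
lk(C1,C3) = 0
linking number lk(C2,C3) = +1
9 Fox colorings among 3^8, |V(-1)| = 0: tricolorable
why: the 3 component pairs carry total linking +1


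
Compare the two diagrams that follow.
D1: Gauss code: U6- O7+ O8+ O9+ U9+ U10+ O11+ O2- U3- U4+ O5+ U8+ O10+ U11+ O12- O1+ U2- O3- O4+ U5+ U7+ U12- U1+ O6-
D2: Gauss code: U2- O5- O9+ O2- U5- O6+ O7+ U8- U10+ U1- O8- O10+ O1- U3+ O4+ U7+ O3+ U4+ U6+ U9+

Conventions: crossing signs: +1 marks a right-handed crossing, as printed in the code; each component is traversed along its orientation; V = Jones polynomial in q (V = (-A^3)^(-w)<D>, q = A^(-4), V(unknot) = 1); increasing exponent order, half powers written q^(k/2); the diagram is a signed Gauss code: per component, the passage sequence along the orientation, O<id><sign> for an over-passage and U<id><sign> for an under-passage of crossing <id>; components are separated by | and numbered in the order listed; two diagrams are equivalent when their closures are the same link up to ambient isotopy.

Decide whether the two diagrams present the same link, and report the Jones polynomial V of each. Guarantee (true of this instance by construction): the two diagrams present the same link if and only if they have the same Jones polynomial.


same link: yes
V(D1) = q + q^3 - q^4  [12 crossings, <D> = -A^-4 + 1 + A^8, w = +4]
D2 (bracket -A^-10 + A^-6 + A^2; 10 crossings at w = +2): V = q + q^3 - q^4
note: Reidemeister moves carry D1 (12 crossings) to D2 (10)


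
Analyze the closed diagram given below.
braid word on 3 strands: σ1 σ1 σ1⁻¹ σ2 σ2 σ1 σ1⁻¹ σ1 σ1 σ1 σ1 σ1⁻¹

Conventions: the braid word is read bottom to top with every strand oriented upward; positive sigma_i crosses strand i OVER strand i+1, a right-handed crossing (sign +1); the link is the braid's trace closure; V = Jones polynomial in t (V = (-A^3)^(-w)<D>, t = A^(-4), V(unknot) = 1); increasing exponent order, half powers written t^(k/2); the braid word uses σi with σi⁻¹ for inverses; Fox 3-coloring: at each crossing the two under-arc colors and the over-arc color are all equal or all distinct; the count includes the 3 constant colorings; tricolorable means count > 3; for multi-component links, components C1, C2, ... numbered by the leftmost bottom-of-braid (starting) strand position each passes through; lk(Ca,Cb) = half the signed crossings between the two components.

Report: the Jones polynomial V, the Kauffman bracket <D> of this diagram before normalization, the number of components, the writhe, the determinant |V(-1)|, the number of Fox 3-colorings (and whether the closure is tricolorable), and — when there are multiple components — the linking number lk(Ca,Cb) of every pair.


V = t^2 + 2t^4 - t^5 + 2t^6 - t^7 + t^8
<D> = A^-14 - A^-10 + 2A^-6 - A^-2 + 2A^2 + A^10 (w = +6)
3 components over 12 crossings, w = +6
lk(C1,C2): +2
lk(C1,C3) = +1
linking number lk(C2,C3) = 0
3 Fox colorings among 3^12, |V(-1)| = 8: not tricolorable
why: the span of V is 6, within the link bound 12 + 3 - 1


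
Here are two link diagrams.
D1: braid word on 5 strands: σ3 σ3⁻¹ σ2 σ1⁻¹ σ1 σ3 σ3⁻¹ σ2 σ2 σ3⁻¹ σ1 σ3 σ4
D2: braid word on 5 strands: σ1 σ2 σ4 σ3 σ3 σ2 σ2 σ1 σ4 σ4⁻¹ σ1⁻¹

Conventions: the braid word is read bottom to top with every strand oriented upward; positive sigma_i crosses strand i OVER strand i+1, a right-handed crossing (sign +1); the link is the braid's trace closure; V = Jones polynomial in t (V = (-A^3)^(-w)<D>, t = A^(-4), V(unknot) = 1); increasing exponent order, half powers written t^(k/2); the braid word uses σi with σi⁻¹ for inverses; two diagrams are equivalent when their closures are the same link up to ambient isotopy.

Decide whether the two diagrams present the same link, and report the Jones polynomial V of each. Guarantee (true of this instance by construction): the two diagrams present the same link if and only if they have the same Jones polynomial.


equivalent: no
D1 (bracket -A^-3 + A^5 + A^9 + A^13; 13 crossings at w = +5): V = -t^(1/2) - t^(3/2) - t^(5/2) + t^(9/2)
V(D2) = -t^(3/2) - 2t^(7/2) + t^(9/2) - t^(11/2) + t^(13/2)  (w +7, c 11, <D> = -A^-5 + A^-1 - A^3 + 2A^7 + A^15)
key observation: comparing 2 Jones polynomials yields 2 groups


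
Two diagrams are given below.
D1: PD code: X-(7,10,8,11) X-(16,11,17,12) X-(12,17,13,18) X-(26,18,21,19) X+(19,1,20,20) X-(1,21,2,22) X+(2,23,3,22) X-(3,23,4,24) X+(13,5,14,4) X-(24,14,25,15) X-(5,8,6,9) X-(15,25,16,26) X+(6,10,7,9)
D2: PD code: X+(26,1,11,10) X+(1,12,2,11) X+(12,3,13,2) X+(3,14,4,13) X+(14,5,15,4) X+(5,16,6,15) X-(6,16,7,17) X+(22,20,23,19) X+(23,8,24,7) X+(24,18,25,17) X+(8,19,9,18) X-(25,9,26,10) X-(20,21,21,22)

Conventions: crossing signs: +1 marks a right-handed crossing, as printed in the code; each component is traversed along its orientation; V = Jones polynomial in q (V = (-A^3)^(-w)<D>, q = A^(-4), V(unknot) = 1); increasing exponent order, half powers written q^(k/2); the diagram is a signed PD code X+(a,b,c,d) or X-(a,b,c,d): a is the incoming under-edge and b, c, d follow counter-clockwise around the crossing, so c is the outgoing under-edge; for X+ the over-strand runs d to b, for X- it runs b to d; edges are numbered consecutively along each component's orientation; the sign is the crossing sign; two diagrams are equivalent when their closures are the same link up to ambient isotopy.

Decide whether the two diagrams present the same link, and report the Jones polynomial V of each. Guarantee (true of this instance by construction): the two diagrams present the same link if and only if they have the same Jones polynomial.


equivalent: no
V(D1) = -q^(-15/2) + 2q^(-13/2) - 2q^(-11/2) + 2q^(-9/2) - 3q^(-7/2) + q^(-5/2) - q^(-3/2)  (w -5, c 13, <D> = A^-9 - A^-5 + 3A^-1 - 2A^3 + 2A^7 - 2A^11 + A^15)
V(D2) = -q^(5/2) - q^(9/2) + q^(11/2) - q^(13/2) + q^(15/2) - q^(17/2)  [13 crossings, <D> = A^-13 - A^-9 + A^-5 - A^-1 + A^3 + A^11, w = +7]
key observation: V(q) takes 2 values over 2 diagrams, fixing the grouping


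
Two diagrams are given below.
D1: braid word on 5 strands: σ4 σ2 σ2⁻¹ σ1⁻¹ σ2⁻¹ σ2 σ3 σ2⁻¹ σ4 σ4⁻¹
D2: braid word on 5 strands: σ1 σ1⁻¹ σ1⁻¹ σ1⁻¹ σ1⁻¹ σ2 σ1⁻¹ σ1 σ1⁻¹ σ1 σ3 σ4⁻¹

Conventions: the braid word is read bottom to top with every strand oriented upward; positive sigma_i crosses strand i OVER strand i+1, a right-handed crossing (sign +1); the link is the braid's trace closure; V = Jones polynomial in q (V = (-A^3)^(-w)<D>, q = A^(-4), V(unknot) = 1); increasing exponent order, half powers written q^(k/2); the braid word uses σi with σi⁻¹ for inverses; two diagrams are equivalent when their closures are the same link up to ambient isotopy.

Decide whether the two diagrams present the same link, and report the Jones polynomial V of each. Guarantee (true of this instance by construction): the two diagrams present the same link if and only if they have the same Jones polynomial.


same link: no
V(D1) = 1  [10 crossings, <D> = 1, w = 0]
V(D2) = -q^-4 + q^-3 + q^-1  [12 crossings, <D> = A^-2 + A^6 - A^10, w = -2]
insight: 2 values of V(q) split the 2 diagrams


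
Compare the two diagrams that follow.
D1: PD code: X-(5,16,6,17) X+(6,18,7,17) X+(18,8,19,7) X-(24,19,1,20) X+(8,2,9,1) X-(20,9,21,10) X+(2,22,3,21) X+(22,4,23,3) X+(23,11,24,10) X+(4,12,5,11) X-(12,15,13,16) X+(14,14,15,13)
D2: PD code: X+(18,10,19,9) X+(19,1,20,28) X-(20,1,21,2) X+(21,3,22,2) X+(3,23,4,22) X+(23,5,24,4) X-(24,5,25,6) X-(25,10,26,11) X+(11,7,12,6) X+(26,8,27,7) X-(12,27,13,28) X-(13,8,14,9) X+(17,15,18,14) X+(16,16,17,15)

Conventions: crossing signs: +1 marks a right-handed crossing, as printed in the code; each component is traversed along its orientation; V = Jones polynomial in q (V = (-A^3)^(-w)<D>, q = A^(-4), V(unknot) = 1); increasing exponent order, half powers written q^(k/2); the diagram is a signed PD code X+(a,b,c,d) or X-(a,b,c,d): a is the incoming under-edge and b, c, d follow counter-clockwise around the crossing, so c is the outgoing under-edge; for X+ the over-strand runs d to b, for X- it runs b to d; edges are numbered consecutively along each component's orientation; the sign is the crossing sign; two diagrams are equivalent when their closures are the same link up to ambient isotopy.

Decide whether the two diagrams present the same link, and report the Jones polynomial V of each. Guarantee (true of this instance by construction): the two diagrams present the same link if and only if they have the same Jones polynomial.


equivalent: no
V(D1) = q - q^2 + 2q^3 - q^4 + q^5 - q^6  (w +4, c 12, <D> = -A^-12 + A^-8 - A^-4 + 2 - A^4 + A^8)
V(D2) = 1  (w +4, c 14, <D> = A^12)
why: 2 classes among 2 diagrams; unequal V(q) rules out equality


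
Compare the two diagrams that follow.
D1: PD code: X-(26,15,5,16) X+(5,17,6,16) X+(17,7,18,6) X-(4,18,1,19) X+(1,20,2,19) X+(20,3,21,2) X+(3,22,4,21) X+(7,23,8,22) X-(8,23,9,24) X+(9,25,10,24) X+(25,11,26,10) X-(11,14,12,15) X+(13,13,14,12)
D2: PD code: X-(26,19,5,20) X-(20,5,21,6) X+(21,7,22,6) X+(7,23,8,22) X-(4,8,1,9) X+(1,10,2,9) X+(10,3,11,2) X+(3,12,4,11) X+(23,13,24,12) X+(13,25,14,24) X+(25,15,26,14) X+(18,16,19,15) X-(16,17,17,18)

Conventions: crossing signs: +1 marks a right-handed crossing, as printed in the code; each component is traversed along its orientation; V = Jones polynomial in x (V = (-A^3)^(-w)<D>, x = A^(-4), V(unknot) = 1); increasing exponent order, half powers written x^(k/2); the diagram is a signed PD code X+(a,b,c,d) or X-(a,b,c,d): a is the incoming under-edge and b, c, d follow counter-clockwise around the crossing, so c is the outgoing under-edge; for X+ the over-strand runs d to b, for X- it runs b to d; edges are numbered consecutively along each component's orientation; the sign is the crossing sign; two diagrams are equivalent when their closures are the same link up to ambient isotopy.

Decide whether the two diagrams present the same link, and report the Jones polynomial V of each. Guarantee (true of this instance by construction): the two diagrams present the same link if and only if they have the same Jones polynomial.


equivalent: yes
V(D1) = -x^(3/2) - 2x^(7/2) + x^(9/2) - x^(11/2) + x^(13/2)  (w +5, c 13, <D> = -A^-11 + A^-7 - A^-3 + 2A + A^9)
V(D2) = -x^(3/2) - 2x^(7/2) + x^(9/2) - x^(11/2) + x^(13/2)  (w +5, c 13, <D> = -A^-11 + A^-7 - A^-3 + 2A + A^9)
why: Reidemeister moves carry D1 (13 crossings) to D2 (13)


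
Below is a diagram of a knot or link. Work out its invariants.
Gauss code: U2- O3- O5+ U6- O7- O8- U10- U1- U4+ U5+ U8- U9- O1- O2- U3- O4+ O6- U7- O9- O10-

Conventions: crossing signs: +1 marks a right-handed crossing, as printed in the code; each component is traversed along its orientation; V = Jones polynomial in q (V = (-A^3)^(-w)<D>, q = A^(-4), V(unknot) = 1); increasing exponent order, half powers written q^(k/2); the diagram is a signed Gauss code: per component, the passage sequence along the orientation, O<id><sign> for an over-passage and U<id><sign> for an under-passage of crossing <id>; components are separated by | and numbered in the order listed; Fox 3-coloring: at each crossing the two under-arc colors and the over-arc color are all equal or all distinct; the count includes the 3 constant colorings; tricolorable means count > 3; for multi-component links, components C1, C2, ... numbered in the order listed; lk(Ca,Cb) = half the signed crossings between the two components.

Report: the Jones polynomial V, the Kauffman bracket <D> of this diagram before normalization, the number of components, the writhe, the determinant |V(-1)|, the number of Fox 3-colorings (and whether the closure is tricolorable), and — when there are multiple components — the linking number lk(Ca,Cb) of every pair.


V(q) = -q^-7 + q^-6 - q^-5 + q^-4 + q^-2
bracket: A^-10 + A^-2 - A^2 + A^6 - A^10, w = -6
1 component, writhe -6, over 10 crossings
det 5, colorings 3 of 3^10 — not tricolorable
observation: the span of V is 5, forcing >= 5 crossings in any diagram


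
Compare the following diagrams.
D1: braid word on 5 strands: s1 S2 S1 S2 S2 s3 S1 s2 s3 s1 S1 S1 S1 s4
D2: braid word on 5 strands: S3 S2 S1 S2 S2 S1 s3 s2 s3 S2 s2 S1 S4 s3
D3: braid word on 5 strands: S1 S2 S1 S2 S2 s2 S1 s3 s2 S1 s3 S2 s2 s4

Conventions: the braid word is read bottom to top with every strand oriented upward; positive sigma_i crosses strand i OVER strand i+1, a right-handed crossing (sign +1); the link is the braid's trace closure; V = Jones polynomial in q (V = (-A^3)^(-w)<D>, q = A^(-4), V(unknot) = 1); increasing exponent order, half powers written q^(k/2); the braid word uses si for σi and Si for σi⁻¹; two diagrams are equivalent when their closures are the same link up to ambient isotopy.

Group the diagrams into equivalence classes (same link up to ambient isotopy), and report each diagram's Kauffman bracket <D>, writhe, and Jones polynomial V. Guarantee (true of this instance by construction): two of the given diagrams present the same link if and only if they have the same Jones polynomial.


classes: {D1, D2, D3}
V(D1) = -q^-6 + q^-5 - q^-4 + 2q^-3 - q^-2 + q^-1  [14 crossings, <D> = A^-2 - A^2 + 2A^6 - A^10 + A^14 - A^18, w = -2]
V(D2) = -q^-6 + q^-5 - q^-4 + 2q^-3 - q^-2 + q^-1  [14 crossings, <D> = A^-8 - A^-4 + 2 - A^4 + A^8 - A^12, w = -4]
D3 (bracket A^-2 - A^2 + 2A^6 - A^10 + A^14 - A^18; 14 crossings at w = -2): V = -q^-6 + q^-5 - q^-4 + 2q^-3 - q^-2 + q^-1
note: all 3 diagrams share one V(q), hence one class


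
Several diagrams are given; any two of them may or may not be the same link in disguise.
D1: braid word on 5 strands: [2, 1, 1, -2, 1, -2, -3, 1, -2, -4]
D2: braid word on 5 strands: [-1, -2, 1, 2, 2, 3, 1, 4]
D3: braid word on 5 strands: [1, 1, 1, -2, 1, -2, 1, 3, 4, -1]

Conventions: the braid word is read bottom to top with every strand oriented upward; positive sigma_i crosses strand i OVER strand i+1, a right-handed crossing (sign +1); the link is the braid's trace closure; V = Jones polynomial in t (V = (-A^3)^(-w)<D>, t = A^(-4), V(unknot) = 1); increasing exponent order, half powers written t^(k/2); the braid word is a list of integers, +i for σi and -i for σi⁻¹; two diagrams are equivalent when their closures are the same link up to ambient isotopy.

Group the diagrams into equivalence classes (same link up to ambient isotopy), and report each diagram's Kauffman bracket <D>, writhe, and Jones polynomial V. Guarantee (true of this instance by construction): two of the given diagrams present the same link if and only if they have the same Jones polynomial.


equivalence classes: {D1, D3} | {D2}
D1 (bracket A^-20 - 2A^-16 + 2A^-12 - 2A^-8 + 2A^-4 - 1 + A^4; 10 crossings at w = 0): V = t^-1 - 1 + 2t - 2t^2 + 2t^3 - 2t^4 + t^5
V(D2) = 1  [8 crossings, <D> = A^12, w = +4]
V(D3) = t^-1 - 1 + 2t - 2t^2 + 2t^3 - 2t^4 + t^5  [10 crossings, <D> = A^-8 - 2A^-4 + 2 - 2A^4 + 2A^8 - A^12 + A^16, w = +4]
key observation: 2 values of V(t) split the 3 diagrams


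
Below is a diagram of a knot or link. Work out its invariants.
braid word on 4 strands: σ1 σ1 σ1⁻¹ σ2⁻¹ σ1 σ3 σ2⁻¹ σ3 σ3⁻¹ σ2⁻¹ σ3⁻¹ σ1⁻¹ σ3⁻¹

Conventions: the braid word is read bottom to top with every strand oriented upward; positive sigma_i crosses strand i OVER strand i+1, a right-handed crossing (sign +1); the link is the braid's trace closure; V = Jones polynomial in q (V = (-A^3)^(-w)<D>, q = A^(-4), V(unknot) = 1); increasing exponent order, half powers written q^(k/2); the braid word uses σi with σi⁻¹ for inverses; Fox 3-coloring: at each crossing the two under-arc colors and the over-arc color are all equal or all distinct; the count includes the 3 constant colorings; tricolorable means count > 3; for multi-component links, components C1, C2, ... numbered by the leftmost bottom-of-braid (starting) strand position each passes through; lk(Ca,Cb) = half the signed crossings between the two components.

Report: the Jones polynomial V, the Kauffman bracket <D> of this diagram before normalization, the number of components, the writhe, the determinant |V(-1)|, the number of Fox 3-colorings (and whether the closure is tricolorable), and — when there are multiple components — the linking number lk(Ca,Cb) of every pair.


V(q) = -q^-6 + q^-5 - q^-4 + 2q^-3 - q^-2 + q^-1
bracket: -A^-5 + A^-1 - 2A^3 + A^7 - A^11 + A^15, w = -3
1 component, writhe -3, over 13 crossings
det 7, colorings 3 of 3^13 — not tricolorable
observation: the span of V is 5, forcing >= 5 crossings in any diagram


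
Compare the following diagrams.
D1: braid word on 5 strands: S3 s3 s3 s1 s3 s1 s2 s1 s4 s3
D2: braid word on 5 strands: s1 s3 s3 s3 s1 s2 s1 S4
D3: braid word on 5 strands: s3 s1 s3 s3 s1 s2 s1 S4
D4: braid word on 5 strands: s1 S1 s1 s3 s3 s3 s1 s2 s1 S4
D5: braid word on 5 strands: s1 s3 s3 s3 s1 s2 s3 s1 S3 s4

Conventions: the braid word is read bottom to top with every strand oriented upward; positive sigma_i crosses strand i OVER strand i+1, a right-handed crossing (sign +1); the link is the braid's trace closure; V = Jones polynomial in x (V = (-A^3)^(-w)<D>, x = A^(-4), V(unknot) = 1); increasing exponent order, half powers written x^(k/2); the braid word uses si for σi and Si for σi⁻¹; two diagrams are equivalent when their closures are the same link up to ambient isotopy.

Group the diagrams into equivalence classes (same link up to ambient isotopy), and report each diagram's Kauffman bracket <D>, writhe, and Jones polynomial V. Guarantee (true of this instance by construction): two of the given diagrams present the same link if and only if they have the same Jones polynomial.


equivalence classes: {D1, D2, D3, D4, D5}
D1 (bracket A^-8 - 2A^-4 + 1 - 2A^4 + 2A^8 + A^16; 10 crossings at w = +8): V = x^2 + 2x^4 - 2x^5 + x^6 - 2x^7 + x^8
D2 (bracket A^-14 - 2A^-10 + A^-6 - 2A^-2 + 2A^2 + A^10; 8 crossings at w = +6): V = x^2 + 2x^4 - 2x^5 + x^6 - 2x^7 + x^8
D3 (bracket A^-14 - 2A^-10 + A^-6 - 2A^-2 + 2A^2 + A^10; 8 crossings at w = +6): V = x^2 + 2x^4 - 2x^5 + x^6 - 2x^7 + x^8
V(D4) = x^2 + 2x^4 - 2x^5 + x^6 - 2x^7 + x^8  [10 crossings, <D> = A^-14 - 2A^-10 + A^-6 - 2A^-2 + 2A^2 + A^10, w = +6]
D5 (bracket A^-8 - 2A^-4 + 1 - 2A^4 + 2A^8 + A^16; 10 crossings at w = +8): V = x^2 + 2x^4 - 2x^5 + x^6 - 2x^7 + x^8
key observation: one V(x) for all 5 diagrams — one class (guaranteed)
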